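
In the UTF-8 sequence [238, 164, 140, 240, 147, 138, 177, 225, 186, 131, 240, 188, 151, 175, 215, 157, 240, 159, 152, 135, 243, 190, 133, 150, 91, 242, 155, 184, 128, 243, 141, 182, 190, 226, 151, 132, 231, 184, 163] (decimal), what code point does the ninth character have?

U+9BE00

Offset 0: leading byte 0xEE = 11101110 → 3-byte char #1 = EE A4 8C.
Offset 3: leading byte 0xF0 = 11110000 → 4-byte char #2 = F0 93 8A B1.
Offset 7: leading byte 0xE1 = 11100001 → 3-byte char #3 = E1 BA 83.
Offset 10: leading byte 0xF0 = 11110000 → 4-byte char #4 = F0 BC 97 AF.
Offset 14: leading byte 0xD7 = 11010111 → 2-byte char #5 = D7 9D.
Offset 16: leading byte 0xF0 = 11110000 → 4-byte char #6 = F0 9F 98 87.
Offset 20: leading byte 0xF3 = 11110011 → 4-byte char #7 = F3 BE 85 96.
Offset 24: leading byte 0x5B = 01011011 → 1-byte char #8 = 5B.
Offset 25: leading byte 0xF2 = 11110010 → 4-byte char #9 = F2 9B B8 80.
Leading byte 0xF2 = 11110010 matches 11110xxx → 4-byte sequence.
Byte 1: 0xF2 = 11110010, payload 010 (3 bits).
Byte 2: 0x9B = 10011011 (10xxxxxx ✓), payload 011011.
Byte 3: 0xB8 = 10111000 (10xxxxxx ✓), payload 111000.
Byte 4: 0x80 = 10000000 (10xxxxxx ✓), payload 000000.
Concatenate: 010011011111000000000 = 0x9BE00 (21 bits → U+9BE00).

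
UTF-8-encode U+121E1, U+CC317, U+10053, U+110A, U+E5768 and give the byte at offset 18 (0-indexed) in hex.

0xA8

U+121E1 → 4-byte form F0 92 87 A1 at offsets 0–3.
U+CC317 → 4-byte form F3 8C 8C 97 at offsets 4–7.
U+10053 → 4-byte form F0 90 81 93 at offsets 8–11.
U+110A → 3-byte form E1 84 8A at offsets 12–14.
U+E5768 → 4-byte form F3 A5 9D A8 at offsets 15–18.
Offset 18 falls in char 5's range; it's byte 4 of F3 A5 9D A8 = 0xA8.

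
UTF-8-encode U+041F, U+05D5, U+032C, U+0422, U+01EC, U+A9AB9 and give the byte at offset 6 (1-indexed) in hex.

1-indexed offset 6 is 0-indexed offset 5.
U+041F → 2-byte form D0 9F at offsets 0–1.
U+05D5 → 2-byte form D7 95 at offsets 2–3.
U+032C → 2-byte form CC AC at offsets 4–5.
Offset 5 falls in char 3's range; it's byte 2 of CC AC = 0xAC.

0xAC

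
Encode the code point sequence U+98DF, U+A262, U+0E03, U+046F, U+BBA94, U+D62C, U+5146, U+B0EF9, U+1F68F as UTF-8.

U+98DF: 3-byte form → E9 A3 9F.
U+A262: 3-byte form → EA 89 A2.
U+0E03: 3-byte form → E0 B8 83.
U+046F: 2-byte form → D1 AF.
U+BBA94: 4-byte form → F2 BB AA 94.
U+D62C: 3-byte form → ED 98 AC.
U+5146: 3-byte form → E5 85 86.
U+B0EF9: 4-byte form → F2 B0 BB B9.
U+1F68F: 4-byte form → F0 9F 9A 8F.
Concatenated (29 bytes): E9 A3 9F EA 89 A2 E0 B8 83 D1 AF F2 BB AA 94 ED 98 AC E5 85 86 F2 B0 BB B9 F0 9F 9A 8F.

E9 A3 9F EA 89 A2 E0 B8 83 D1 AF F2 BB AA 94 ED 98 AC E5 85 86 F2 B0 BB B9 F0 9F 9A 8F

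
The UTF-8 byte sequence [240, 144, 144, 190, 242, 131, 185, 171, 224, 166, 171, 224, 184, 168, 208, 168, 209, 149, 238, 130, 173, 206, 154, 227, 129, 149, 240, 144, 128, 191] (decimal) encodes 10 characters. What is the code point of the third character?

U+09AB

Offset 0: leading byte 0xF0 = 11110000 → 4-byte char #1 = F0 90 90 BE.
Offset 4: leading byte 0xF2 = 11110010 → 4-byte char #2 = F2 83 B9 AB.
Offset 8: leading byte 0xE0 = 11100000 → 3-byte char #3 = E0 A6 AB.
Leading byte 0xE0 = 11100000 matches 1110xxxx → 3-byte sequence.
Byte 1: 0xE0 = 11100000, payload 0000 (4 bits).
Byte 2: 0xA6 = 10100110 (10xxxxxx ✓), payload 100110.
Byte 3: 0xAB = 10101011 (10xxxxxx ✓), payload 101011.
Concatenate: 0000100110101011 = 0x9AB (16 bits → U+09AB).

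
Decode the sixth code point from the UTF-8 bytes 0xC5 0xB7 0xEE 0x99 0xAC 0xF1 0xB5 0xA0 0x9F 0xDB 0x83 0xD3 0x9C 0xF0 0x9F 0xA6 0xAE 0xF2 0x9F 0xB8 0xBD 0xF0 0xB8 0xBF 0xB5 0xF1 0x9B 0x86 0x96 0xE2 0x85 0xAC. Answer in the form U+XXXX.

Offset 0: leading byte 0xC5 = 11000101 → 2-byte char #1 = C5 B7.
Offset 2: leading byte 0xEE = 11101110 → 3-byte char #2 = EE 99 AC.
Offset 5: leading byte 0xF1 = 11110001 → 4-byte char #3 = F1 B5 A0 9F.
Offset 9: leading byte 0xDB = 11011011 → 2-byte char #4 = DB 83.
Offset 11: leading byte 0xD3 = 11010011 → 2-byte char #5 = D3 9C.
Offset 13: leading byte 0xF0 = 11110000 → 4-byte char #6 = F0 9F A6 AE.
Leading byte 0xF0 = 11110000 matches 11110xxx → 4-byte sequence.
Byte 1: 0xF0 = 11110000, payload 000 (3 bits).
Byte 2: 0x9F = 10011111 (10xxxxxx ✓), payload 011111.
Byte 3: 0xA6 = 10100110 (10xxxxxx ✓), payload 100110.
Byte 4: 0xAE = 10101110 (10xxxxxx ✓), payload 101110.
Concatenate: 000011111100110101110 = 0x1F9AE (21 bits → U+1F9AE).

U+1F9AE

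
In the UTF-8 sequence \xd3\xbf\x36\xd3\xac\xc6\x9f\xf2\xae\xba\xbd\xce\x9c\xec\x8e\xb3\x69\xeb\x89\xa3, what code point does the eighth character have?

Offset 0: leading byte 0xD3 = 11010011 → 2-byte char #1 = D3 BF.
Offset 2: leading byte 0x36 = 00110110 → 1-byte char #2 = 36.
Offset 3: leading byte 0xD3 = 11010011 → 2-byte char #3 = D3 AC.
Offset 5: leading byte 0xC6 = 11000110 → 2-byte char #4 = C6 9F.
Offset 7: leading byte 0xF2 = 11110010 → 4-byte char #5 = F2 AE BA BD.
Offset 11: leading byte 0xCE = 11001110 → 2-byte char #6 = CE 9C.
Offset 13: leading byte 0xEC = 11101100 → 3-byte char #7 = EC 8E B3.
Offset 16: leading byte 0x69 = 01101001 → 1-byte char #8 = 69.
Leading byte 0x69 = 01101001 matches 0xxxxxxx → 1-byte sequence.
Byte 1: 0x69 = 01101001, payload 1101001 (7 bits).
Concatenate: 1101001 = 0x69 (7 bits → U+0069).

U+0069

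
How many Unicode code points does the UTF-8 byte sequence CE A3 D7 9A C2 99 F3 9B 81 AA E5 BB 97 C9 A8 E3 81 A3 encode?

7

Byte at offset 0: 0xCE = 11001110 → 2-byte char (#1). Advance 2.
Byte at offset 2: 0xD7 = 11010111 → 2-byte char (#2). Advance 2.
Byte at offset 4: 0xC2 = 11000010 → 2-byte char (#3). Advance 2.
Byte at offset 6: 0xF3 = 11110011 → 4-byte char (#4). Advance 4.
Byte at offset 10: 0xE5 = 11100101 → 3-byte char (#5). Advance 3.
Byte at offset 13: 0xC9 = 11001001 → 2-byte char (#6). Advance 2.
Byte at offset 15: 0xE3 = 11100011 → 3-byte char (#7). Advance 3.
Reached end at offset 18 after 7 code points.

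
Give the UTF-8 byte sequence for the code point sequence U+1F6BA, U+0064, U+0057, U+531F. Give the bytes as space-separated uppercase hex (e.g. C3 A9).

F0 9F 9A BA 64 57 E5 8C 9F

U+1F6BA: 4-byte form → F0 9F 9A BA.
U+0064: 1-byte form → 64.
U+0057: 1-byte form → 57.
U+531F: 3-byte form → E5 8C 9F.
Concatenated (9 bytes): F0 9F 9A BA 64 57 E5 8C 9F.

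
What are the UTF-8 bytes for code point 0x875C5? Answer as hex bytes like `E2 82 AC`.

F2 87 97 85

U+875C5 = 0x875C5 = 554437 decimal. In range U+10000–U+10FFFF → 4-byte form: 11110xxx 10xxxxxx 10xxxxxx 10xxxxxx.
Binary (21 bits): 010000111010111000101.
Split 3+6+6+6: 010 | 000111 | 010111 | 000101.
Byte 1: 11110010 = 0xF2.
Byte 2: 10000111 = 0x87.
Byte 3: 10010111 = 0x97.
Byte 4: 10000101 = 0x85.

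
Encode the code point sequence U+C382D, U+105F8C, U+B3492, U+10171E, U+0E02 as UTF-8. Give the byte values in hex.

U+C382D: 4-byte form → F3 83 A0 AD.
U+105F8C: 4-byte form → F4 85 BE 8C.
U+B3492: 4-byte form → F2 B3 92 92.
U+10171E: 4-byte form → F4 81 9C 9E.
U+0E02: 3-byte form → E0 B8 82.
Concatenated (19 bytes): F3 83 A0 AD F4 85 BE 8C F2 B3 92 92 F4 81 9C 9E E0 B8 82.

F3 83 A0 AD F4 85 BE 8C F2 B3 92 92 F4 81 9C 9E E0 B8 82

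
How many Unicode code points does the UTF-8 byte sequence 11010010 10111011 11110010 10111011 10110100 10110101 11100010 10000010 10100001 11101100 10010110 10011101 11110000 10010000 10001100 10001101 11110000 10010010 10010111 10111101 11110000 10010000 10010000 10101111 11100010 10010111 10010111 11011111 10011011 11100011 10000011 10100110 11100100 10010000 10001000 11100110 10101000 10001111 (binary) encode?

12

Byte at offset 0: 0xD2 = 11010010 → 2-byte char (#1). Advance 2.
Byte at offset 2: 0xF2 = 11110010 → 4-byte char (#2). Advance 4.
Byte at offset 6: 0xE2 = 11100010 → 3-byte char (#3). Advance 3.
Byte at offset 9: 0xEC = 11101100 → 3-byte char (#4). Advance 3.
Byte at offset 12: 0xF0 = 11110000 → 4-byte char (#5). Advance 4.
Byte at offset 16: 0xF0 = 11110000 → 4-byte char (#6). Advance 4.
Byte at offset 20: 0xF0 = 11110000 → 4-byte char (#7). Advance 4.
Byte at offset 24: 0xE2 = 11100010 → 3-byte char (#8). Advance 3.
Byte at offset 27: 0xDF = 11011111 → 2-byte char (#9). Advance 2.
Byte at offset 29: 0xE3 = 11100011 → 3-byte char (#10). Advance 3.
Byte at offset 32: 0xE4 = 11100100 → 3-byte char (#11). Advance 3.
Byte at offset 35: 0xE6 = 11100110 → 3-byte char (#12). Advance 3.
Reached end at offset 38 after 12 code points.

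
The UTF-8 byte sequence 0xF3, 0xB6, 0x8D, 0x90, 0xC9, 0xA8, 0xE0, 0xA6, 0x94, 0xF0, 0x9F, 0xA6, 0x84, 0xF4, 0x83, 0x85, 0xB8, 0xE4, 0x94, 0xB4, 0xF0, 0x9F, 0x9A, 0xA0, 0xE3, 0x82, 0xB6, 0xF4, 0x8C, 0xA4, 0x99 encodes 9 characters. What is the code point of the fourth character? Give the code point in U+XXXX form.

U+1F984

Offset 0: leading byte 0xF3 = 11110011 → 4-byte char #1 = F3 B6 8D 90.
Offset 4: leading byte 0xC9 = 11001001 → 2-byte char #2 = C9 A8.
Offset 6: leading byte 0xE0 = 11100000 → 3-byte char #3 = E0 A6 94.
Offset 9: leading byte 0xF0 = 11110000 → 4-byte char #4 = F0 9F A6 84.
Leading byte 0xF0 = 11110000 matches 11110xxx → 4-byte sequence.
Byte 1: 0xF0 = 11110000, payload 000 (3 bits).
Byte 2: 0x9F = 10011111 (10xxxxxx ✓), payload 011111.
Byte 3: 0xA6 = 10100110 (10xxxxxx ✓), payload 100110.
Byte 4: 0x84 = 10000100 (10xxxxxx ✓), payload 000100.
Concatenate: 000011111100110000100 = 0x1F984 (21 bits → U+1F984).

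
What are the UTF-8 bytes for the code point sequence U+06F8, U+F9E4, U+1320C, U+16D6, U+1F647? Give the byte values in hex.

U+06F8: 2-byte form → DB B8.
U+F9E4: 3-byte form → EF A7 A4.
U+1320C: 4-byte form → F0 93 88 8C.
U+16D6: 3-byte form → E1 9B 96.
U+1F647: 4-byte form → F0 9F 99 87.
Concatenated (16 bytes): DB B8 EF A7 A4 F0 93 88 8C E1 9B 96 F0 9F 99 87.

DB B8 EF A7 A4 F0 93 88 8C E1 9B 96 F0 9F 99 87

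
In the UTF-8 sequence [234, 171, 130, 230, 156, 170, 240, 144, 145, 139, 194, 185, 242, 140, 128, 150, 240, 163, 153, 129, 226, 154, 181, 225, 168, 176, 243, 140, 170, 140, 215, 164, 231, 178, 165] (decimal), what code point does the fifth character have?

Offset 0: leading byte 0xEA = 11101010 → 3-byte char #1 = EA AB 82.
Offset 3: leading byte 0xE6 = 11100110 → 3-byte char #2 = E6 9C AA.
Offset 6: leading byte 0xF0 = 11110000 → 4-byte char #3 = F0 90 91 8B.
Offset 10: leading byte 0xC2 = 11000010 → 2-byte char #4 = C2 B9.
Offset 12: leading byte 0xF2 = 11110010 → 4-byte char #5 = F2 8C 80 96.
Leading byte 0xF2 = 11110010 matches 11110xxx → 4-byte sequence.
Byte 1: 0xF2 = 11110010, payload 010 (3 bits).
Byte 2: 0x8C = 10001100 (10xxxxxx ✓), payload 001100.
Byte 3: 0x80 = 10000000 (10xxxxxx ✓), payload 000000.
Byte 4: 0x96 = 10010110 (10xxxxxx ✓), payload 010110.
Concatenate: 010001100000000010110 = 0x8C016 (21 bits → U+8C016).

U+8C016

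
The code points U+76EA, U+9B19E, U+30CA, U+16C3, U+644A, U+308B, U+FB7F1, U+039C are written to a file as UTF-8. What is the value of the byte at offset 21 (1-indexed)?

0xBB

1-indexed offset 21 is 0-indexed offset 20.
U+76EA → 3-byte form E7 9B AA at offsets 0–2.
U+9B19E → 4-byte form F2 9B 86 9E at offsets 3–6.
U+30CA → 3-byte form E3 83 8A at offsets 7–9.
U+16C3 → 3-byte form E1 9B 83 at offsets 10–12.
U+644A → 3-byte form E6 91 8A at offsets 13–15.
U+308B → 3-byte form E3 82 8B at offsets 16–18.
U+FB7F1 → 4-byte form F3 BB 9F B1 at offsets 19–22.
Offset 20 falls in char 7's range; it's byte 2 of F3 BB 9F B1 = 0xBB.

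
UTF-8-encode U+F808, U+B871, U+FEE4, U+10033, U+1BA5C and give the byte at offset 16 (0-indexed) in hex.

0x9C

U+F808 → 3-byte form EF A0 88 at offsets 0–2.
U+B871 → 3-byte form EB A1 B1 at offsets 3–5.
U+FEE4 → 3-byte form EF BB A4 at offsets 6–8.
U+10033 → 4-byte form F0 90 80 B3 at offsets 9–12.
U+1BA5C → 4-byte form F0 9B A9 9C at offsets 13–16.
Offset 16 falls in char 5's range; it's byte 4 of F0 9B A9 9C = 0x9C.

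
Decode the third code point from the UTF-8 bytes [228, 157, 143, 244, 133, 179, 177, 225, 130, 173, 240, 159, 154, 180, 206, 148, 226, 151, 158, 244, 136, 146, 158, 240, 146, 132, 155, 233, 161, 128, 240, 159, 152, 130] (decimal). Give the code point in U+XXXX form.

U+10AD

Offset 0: leading byte 0xE4 = 11100100 → 3-byte char #1 = E4 9D 8F.
Offset 3: leading byte 0xF4 = 11110100 → 4-byte char #2 = F4 85 B3 B1.
Offset 7: leading byte 0xE1 = 11100001 → 3-byte char #3 = E1 82 AD.
Leading byte 0xE1 = 11100001 matches 1110xxxx → 3-byte sequence.
Byte 1: 0xE1 = 11100001, payload 0001 (4 bits).
Byte 2: 0x82 = 10000010 (10xxxxxx ✓), payload 000010.
Byte 3: 0xAD = 10101101 (10xxxxxx ✓), payload 101101.
Concatenate: 0001000010101101 = 0x10AD (16 bits → U+10AD).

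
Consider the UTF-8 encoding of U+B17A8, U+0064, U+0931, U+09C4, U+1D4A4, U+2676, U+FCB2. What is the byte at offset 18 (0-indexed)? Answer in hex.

U+B17A8 → 4-byte form F2 B1 9E A8 at offsets 0–3.
U+0064 → 1-byte form 64 at offsets 4–4.
U+0931 → 3-byte form E0 A4 B1 at offsets 5–7.
U+09C4 → 3-byte form E0 A7 84 at offsets 8–10.
U+1D4A4 → 4-byte form F0 9D 92 A4 at offsets 11–14.
U+2676 → 3-byte form E2 99 B6 at offsets 15–17.
U+FCB2 → 3-byte form EF B2 B2 at offsets 18–20.
Offset 18 falls in char 7's range; it's byte 1 of EF B2 B2 = 0xEF.

0xEF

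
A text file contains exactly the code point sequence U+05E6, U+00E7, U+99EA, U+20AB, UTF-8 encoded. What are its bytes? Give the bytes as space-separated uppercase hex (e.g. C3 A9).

D7 A6 C3 A7 E9 A7 AA E2 82 AB

U+05E6: 2-byte form → D7 A6.
U+00E7: 2-byte form → C3 A7.
U+99EA: 3-byte form → E9 A7 AA.
U+20AB: 3-byte form → E2 82 AB.
Concatenated (10 bytes): D7 A6 C3 A7 E9 A7 AA E2 82 AB.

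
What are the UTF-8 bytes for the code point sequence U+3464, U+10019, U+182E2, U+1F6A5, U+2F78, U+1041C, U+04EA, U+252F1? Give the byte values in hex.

E3 91 A4 F0 90 80 99 F0 98 8B A2 F0 9F 9A A5 E2 BD B8 F0 90 90 9C D3 AA F0 A5 8B B1

U+3464: 3-byte form → E3 91 A4.
U+10019: 4-byte form → F0 90 80 99.
U+182E2: 4-byte form → F0 98 8B A2.
U+1F6A5: 4-byte form → F0 9F 9A A5.
U+2F78: 3-byte form → E2 BD B8.
U+1041C: 4-byte form → F0 90 90 9C.
U+04EA: 2-byte form → D3 AA.
U+252F1: 4-byte form → F0 A5 8B B1.
Concatenated (28 bytes): E3 91 A4 F0 90 80 99 F0 98 8B A2 F0 9F 9A A5 E2 BD B8 F0 90 90 9C D3 AA F0 A5 8B B1.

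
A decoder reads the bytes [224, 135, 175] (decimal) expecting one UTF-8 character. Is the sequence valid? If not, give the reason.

invalid (overlong encoding)

Leading byte 0xE0 = 11100000 → 3-byte form.
Continuation bytes all match 10xxxxxx. Payload decodes to 0x1EF.
But 0x1EF < 0x800, the minimum for a 3-byte sequence — this is an overlong encoding.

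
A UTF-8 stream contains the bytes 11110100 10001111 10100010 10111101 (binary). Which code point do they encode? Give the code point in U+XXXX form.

U+10F8BD

Leading byte 0xF4 = 11110100 matches 11110xxx → 4-byte sequence.
Byte 1: 0xF4 = 11110100, payload 100 (3 bits).
Byte 2: 0x8F = 10001111 (10xxxxxx ✓), payload 001111.
Byte 3: 0xA2 = 10100010 (10xxxxxx ✓), payload 100010.
Byte 4: 0xBD = 10111101 (10xxxxxx ✓), payload 111101.
Concatenate: 100001111100010111101 = 0x10F8BD (21 bits → U+10F8BD).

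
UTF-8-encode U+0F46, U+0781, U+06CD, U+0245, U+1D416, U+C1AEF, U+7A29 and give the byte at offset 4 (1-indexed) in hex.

0xDE

1-indexed offset 4 is 0-indexed offset 3.
U+0F46 → 3-byte form E0 BD 86 at offsets 0–2.
U+0781 → 2-byte form DE 81 at offsets 3–4.
Offset 3 falls in char 2's range; it's byte 1 of DE 81 = 0xDE.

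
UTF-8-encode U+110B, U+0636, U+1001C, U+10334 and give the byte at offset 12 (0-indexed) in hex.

U+110B → 3-byte form E1 84 8B at offsets 0–2.
U+0636 → 2-byte form D8 B6 at offsets 3–4.
U+1001C → 4-byte form F0 90 80 9C at offsets 5–8.
U+10334 → 4-byte form F0 90 8C B4 at offsets 9–12.
Offset 12 falls in char 4's range; it's byte 4 of F0 90 8C B4 = 0xB4.

0xB4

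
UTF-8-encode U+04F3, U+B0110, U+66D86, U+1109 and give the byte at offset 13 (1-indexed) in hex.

0x89

1-indexed offset 13 is 0-indexed offset 12.
U+04F3 → 2-byte form D3 B3 at offsets 0–1.
U+B0110 → 4-byte form F2 B0 84 90 at offsets 2–5.
U+66D86 → 4-byte form F1 A6 B6 86 at offsets 6–9.
U+1109 → 3-byte form E1 84 89 at offsets 10–12.
Offset 12 falls in char 4's range; it's byte 3 of E1 84 89 = 0x89.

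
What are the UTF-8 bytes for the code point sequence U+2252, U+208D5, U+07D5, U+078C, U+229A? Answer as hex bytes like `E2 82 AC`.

U+2252: 3-byte form → E2 89 92.
U+208D5: 4-byte form → F0 A0 A3 95.
U+07D5: 2-byte form → DF 95.
U+078C: 2-byte form → DE 8C.
U+229A: 3-byte form → E2 8A 9A.
Concatenated (14 bytes): E2 89 92 F0 A0 A3 95 DF 95 DE 8C E2 8A 9A.

E2 89 92 F0 A0 A3 95 DF 95 DE 8C E2 8A 9A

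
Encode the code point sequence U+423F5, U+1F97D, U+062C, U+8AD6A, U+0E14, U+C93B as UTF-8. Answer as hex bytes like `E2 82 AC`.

F1 82 8F B5 F0 9F A5 BD D8 AC F2 8A B5 AA E0 B8 94 EC A4 BB

U+423F5: 4-byte form → F1 82 8F B5.
U+1F97D: 4-byte form → F0 9F A5 BD.
U+062C: 2-byte form → D8 AC.
U+8AD6A: 4-byte form → F2 8A B5 AA.
U+0E14: 3-byte form → E0 B8 94.
U+C93B: 3-byte form → EC A4 BB.
Concatenated (20 bytes): F1 82 8F B5 F0 9F A5 BD D8 AC F2 8A B5 AA E0 B8 94 EC A4 BB.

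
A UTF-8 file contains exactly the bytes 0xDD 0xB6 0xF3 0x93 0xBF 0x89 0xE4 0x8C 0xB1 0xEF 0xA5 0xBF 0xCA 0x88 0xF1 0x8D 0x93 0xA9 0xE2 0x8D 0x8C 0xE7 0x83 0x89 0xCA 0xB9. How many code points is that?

Byte at offset 0: 0xDD = 11011101 → 2-byte char (#1). Advance 2.
Byte at offset 2: 0xF3 = 11110011 → 4-byte char (#2). Advance 4.
Byte at offset 6: 0xE4 = 11100100 → 3-byte char (#3). Advance 3.
Byte at offset 9: 0xEF = 11101111 → 3-byte char (#4). Advance 3.
Byte at offset 12: 0xCA = 11001010 → 2-byte char (#5). Advance 2.
Byte at offset 14: 0xF1 = 11110001 → 4-byte char (#6). Advance 4.
Byte at offset 18: 0xE2 = 11100010 → 3-byte char (#7). Advance 3.
Byte at offset 21: 0xE7 = 11100111 → 3-byte char (#8). Advance 3.
Byte at offset 24: 0xCA = 11001010 → 2-byte char (#9). Advance 2.
Reached end at offset 26 after 9 code points.

9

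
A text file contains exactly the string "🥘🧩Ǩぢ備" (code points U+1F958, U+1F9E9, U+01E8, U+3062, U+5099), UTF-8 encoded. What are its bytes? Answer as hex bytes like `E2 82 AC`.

F0 9F A5 98 F0 9F A7 A9 C7 A8 E3 81 A2 E5 82 99

U+1F958: 4-byte form → F0 9F A5 98.
U+1F9E9: 4-byte form → F0 9F A7 A9.
U+01E8: 2-byte form → C7 A8.
U+3062: 3-byte form → E3 81 A2.
U+5099: 3-byte form → E5 82 99.
Concatenated (16 bytes): F0 9F A5 98 F0 9F A7 A9 C7 A8 E3 81 A2 E5 82 99.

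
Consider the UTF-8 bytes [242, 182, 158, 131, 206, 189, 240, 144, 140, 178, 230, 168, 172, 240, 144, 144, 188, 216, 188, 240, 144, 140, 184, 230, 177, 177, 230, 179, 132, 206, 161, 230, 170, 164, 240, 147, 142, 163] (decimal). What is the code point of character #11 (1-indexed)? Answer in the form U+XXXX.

U+6AA4

Offset 0: leading byte 0xF2 = 11110010 → 4-byte char #1 = F2 B6 9E 83.
Offset 4: leading byte 0xCE = 11001110 → 2-byte char #2 = CE BD.
Offset 6: leading byte 0xF0 = 11110000 → 4-byte char #3 = F0 90 8C B2.
Offset 10: leading byte 0xE6 = 11100110 → 3-byte char #4 = E6 A8 AC.
Offset 13: leading byte 0xF0 = 11110000 → 4-byte char #5 = F0 90 90 BC.
Offset 17: leading byte 0xD8 = 11011000 → 2-byte char #6 = D8 BC.
Offset 19: leading byte 0xF0 = 11110000 → 4-byte char #7 = F0 90 8C B8.
Offset 23: leading byte 0xE6 = 11100110 → 3-byte char #8 = E6 B1 B1.
Offset 26: leading byte 0xE6 = 11100110 → 3-byte char #9 = E6 B3 84.
Offset 29: leading byte 0xCE = 11001110 → 2-byte char #10 = CE A1.
Offset 31: leading byte 0xE6 = 11100110 → 3-byte char #11 = E6 AA A4.
Leading byte 0xE6 = 11100110 matches 1110xxxx → 3-byte sequence.
Byte 1: 0xE6 = 11100110, payload 0110 (4 bits).
Byte 2: 0xAA = 10101010 (10xxxxxx ✓), payload 101010.
Byte 3: 0xA4 = 10100100 (10xxxxxx ✓), payload 100100.
Concatenate: 0110101010100100 = 0x6AA4 (16 bits → U+6AA4).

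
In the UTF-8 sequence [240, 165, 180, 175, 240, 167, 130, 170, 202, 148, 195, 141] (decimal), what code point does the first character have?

U+25D2F

Offset 0: leading byte 0xF0 = 11110000 → 4-byte char #1 = F0 A5 B4 AF.
Leading byte 0xF0 = 11110000 matches 11110xxx → 4-byte sequence.
Byte 1: 0xF0 = 11110000, payload 000 (3 bits).
Byte 2: 0xA5 = 10100101 (10xxxxxx ✓), payload 100101.
Byte 3: 0xB4 = 10110100 (10xxxxxx ✓), payload 110100.
Byte 4: 0xAF = 10101111 (10xxxxxx ✓), payload 101111.
Concatenate: 000100101110100101111 = 0x25D2F (21 bits → U+25D2F).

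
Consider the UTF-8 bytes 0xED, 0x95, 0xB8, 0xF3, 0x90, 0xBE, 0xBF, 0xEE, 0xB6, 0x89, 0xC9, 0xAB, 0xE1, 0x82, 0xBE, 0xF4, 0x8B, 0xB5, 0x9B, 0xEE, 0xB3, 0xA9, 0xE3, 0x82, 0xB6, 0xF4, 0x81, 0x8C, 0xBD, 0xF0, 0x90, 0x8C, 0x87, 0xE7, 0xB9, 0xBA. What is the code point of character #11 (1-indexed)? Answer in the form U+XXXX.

Offset 0: leading byte 0xED = 11101101 → 3-byte char #1 = ED 95 B8.
Offset 3: leading byte 0xF3 = 11110011 → 4-byte char #2 = F3 90 BE BF.
Offset 7: leading byte 0xEE = 11101110 → 3-byte char #3 = EE B6 89.
Offset 10: leading byte 0xC9 = 11001001 → 2-byte char #4 = C9 AB.
Offset 12: leading byte 0xE1 = 11100001 → 3-byte char #5 = E1 82 BE.
Offset 15: leading byte 0xF4 = 11110100 → 4-byte char #6 = F4 8B B5 9B.
Offset 19: leading byte 0xEE = 11101110 → 3-byte char #7 = EE B3 A9.
Offset 22: leading byte 0xE3 = 11100011 → 3-byte char #8 = E3 82 B6.
Offset 25: leading byte 0xF4 = 11110100 → 4-byte char #9 = F4 81 8C BD.
Offset 29: leading byte 0xF0 = 11110000 → 4-byte char #10 = F0 90 8C 87.
Offset 33: leading byte 0xE7 = 11100111 → 3-byte char #11 = E7 B9 BA.
Leading byte 0xE7 = 11100111 matches 1110xxxx → 3-byte sequence.
Byte 1: 0xE7 = 11100111, payload 0111 (4 bits).
Byte 2: 0xB9 = 10111001 (10xxxxxx ✓), payload 111001.
Byte 3: 0xBA = 10111010 (10xxxxxx ✓), payload 111010.
Concatenate: 0111111001111010 = 0x7E7A (16 bits → U+7E7A).

U+7E7A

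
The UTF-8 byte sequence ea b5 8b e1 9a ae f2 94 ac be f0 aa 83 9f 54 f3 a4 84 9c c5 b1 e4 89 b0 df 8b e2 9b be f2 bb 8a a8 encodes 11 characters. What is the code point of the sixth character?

U+E411C

Offset 0: leading byte 0xEA = 11101010 → 3-byte char #1 = EA B5 8B.
Offset 3: leading byte 0xE1 = 11100001 → 3-byte char #2 = E1 9A AE.
Offset 6: leading byte 0xF2 = 11110010 → 4-byte char #3 = F2 94 AC BE.
Offset 10: leading byte 0xF0 = 11110000 → 4-byte char #4 = F0 AA 83 9F.
Offset 14: leading byte 0x54 = 01010100 → 1-byte char #5 = 54.
Offset 15: leading byte 0xF3 = 11110011 → 4-byte char #6 = F3 A4 84 9C.
Leading byte 0xF3 = 11110011 matches 11110xxx → 4-byte sequence.
Byte 1: 0xF3 = 11110011, payload 011 (3 bits).
Byte 2: 0xA4 = 10100100 (10xxxxxx ✓), payload 100100.
Byte 3: 0x84 = 10000100 (10xxxxxx ✓), payload 000100.
Byte 4: 0x9C = 10011100 (10xxxxxx ✓), payload 011100.
Concatenate: 011100100000100011100 = 0xE411C (21 bits → U+E411C).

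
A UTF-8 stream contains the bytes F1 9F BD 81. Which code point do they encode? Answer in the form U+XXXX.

Leading byte 0xF1 = 11110001 matches 11110xxx → 4-byte sequence.
Byte 1: 0xF1 = 11110001, payload 001 (3 bits).
Byte 2: 0x9F = 10011111 (10xxxxxx ✓), payload 011111.
Byte 3: 0xBD = 10111101 (10xxxxxx ✓), payload 111101.
Byte 4: 0x81 = 10000001 (10xxxxxx ✓), payload 000001.
Concatenate: 001011111111101000001 = 0x5FF41 (21 bits → U+5FF41).

U+5FF41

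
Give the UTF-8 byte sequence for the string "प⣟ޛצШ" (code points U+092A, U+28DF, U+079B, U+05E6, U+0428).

U+092A: 3-byte form → E0 A4 AA.
U+28DF: 3-byte form → E2 A3 9F.
U+079B: 2-byte form → DE 9B.
U+05E6: 2-byte form → D7 A6.
U+0428: 2-byte form → D0 A8.
Concatenated (12 bytes): E0 A4 AA E2 A3 9F DE 9B D7 A6 D0 A8.

E0 A4 AA E2 A3 9F DE 9B D7 A6 D0 A8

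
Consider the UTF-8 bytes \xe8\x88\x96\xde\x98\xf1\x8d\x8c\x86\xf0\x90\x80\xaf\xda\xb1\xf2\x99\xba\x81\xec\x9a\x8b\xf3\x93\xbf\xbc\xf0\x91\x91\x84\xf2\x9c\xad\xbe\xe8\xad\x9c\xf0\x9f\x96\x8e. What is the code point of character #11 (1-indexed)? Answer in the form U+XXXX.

U+8B5C

Offset 0: leading byte 0xE8 = 11101000 → 3-byte char #1 = E8 88 96.
Offset 3: leading byte 0xDE = 11011110 → 2-byte char #2 = DE 98.
Offset 5: leading byte 0xF1 = 11110001 → 4-byte char #3 = F1 8D 8C 86.
Offset 9: leading byte 0xF0 = 11110000 → 4-byte char #4 = F0 90 80 AF.
Offset 13: leading byte 0xDA = 11011010 → 2-byte char #5 = DA B1.
Offset 15: leading byte 0xF2 = 11110010 → 4-byte char #6 = F2 99 BA 81.
Offset 19: leading byte 0xEC = 11101100 → 3-byte char #7 = EC 9A 8B.
Offset 22: leading byte 0xF3 = 11110011 → 4-byte char #8 = F3 93 BF BC.
Offset 26: leading byte 0xF0 = 11110000 → 4-byte char #9 = F0 91 91 84.
Offset 30: leading byte 0xF2 = 11110010 → 4-byte char #10 = F2 9C AD BE.
Offset 34: leading byte 0xE8 = 11101000 → 3-byte char #11 = E8 AD 9C.
Leading byte 0xE8 = 11101000 matches 1110xxxx → 3-byte sequence.
Byte 1: 0xE8 = 11101000, payload 1000 (4 bits).
Byte 2: 0xAD = 10101101 (10xxxxxx ✓), payload 101101.
Byte 3: 0x9C = 10011100 (10xxxxxx ✓), payload 011100.
Concatenate: 1000101101011100 = 0x8B5C (16 bits → U+8B5C).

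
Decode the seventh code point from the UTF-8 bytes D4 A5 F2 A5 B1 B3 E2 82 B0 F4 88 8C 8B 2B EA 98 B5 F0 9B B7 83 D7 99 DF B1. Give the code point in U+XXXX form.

Offset 0: leading byte 0xD4 = 11010100 → 2-byte char #1 = D4 A5.
Offset 2: leading byte 0xF2 = 11110010 → 4-byte char #2 = F2 A5 B1 B3.
Offset 6: leading byte 0xE2 = 11100010 → 3-byte char #3 = E2 82 B0.
Offset 9: leading byte 0xF4 = 11110100 → 4-byte char #4 = F4 88 8C 8B.
Offset 13: leading byte 0x2B = 00101011 → 1-byte char #5 = 2B.
Offset 14: leading byte 0xEA = 11101010 → 3-byte char #6 = EA 98 B5.
Offset 17: leading byte 0xF0 = 11110000 → 4-byte char #7 = F0 9B B7 83.
Leading byte 0xF0 = 11110000 matches 11110xxx → 4-byte sequence.
Byte 1: 0xF0 = 11110000, payload 000 (3 bits).
Byte 2: 0x9B = 10011011 (10xxxxxx ✓), payload 011011.
Byte 3: 0xB7 = 10110111 (10xxxxxx ✓), payload 110111.
Byte 4: 0x83 = 10000011 (10xxxxxx ✓), payload 000011.
Concatenate: 000011011110111000011 = 0x1BDC3 (21 bits → U+1BDC3).

U+1BDC3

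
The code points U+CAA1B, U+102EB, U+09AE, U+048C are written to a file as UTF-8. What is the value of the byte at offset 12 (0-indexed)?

U+CAA1B → 4-byte form F3 8A A8 9B at offsets 0–3.
U+102EB → 4-byte form F0 90 8B AB at offsets 4–7.
U+09AE → 3-byte form E0 A6 AE at offsets 8–10.
U+048C → 2-byte form D2 8C at offsets 11–12.
Offset 12 falls in char 4's range; it's byte 2 of D2 8C = 0x8C.

0x8C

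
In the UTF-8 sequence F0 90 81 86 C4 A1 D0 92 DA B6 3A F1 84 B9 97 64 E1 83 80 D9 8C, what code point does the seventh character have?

Offset 0: leading byte 0xF0 = 11110000 → 4-byte char #1 = F0 90 81 86.
Offset 4: leading byte 0xC4 = 11000100 → 2-byte char #2 = C4 A1.
Offset 6: leading byte 0xD0 = 11010000 → 2-byte char #3 = D0 92.
Offset 8: leading byte 0xDA = 11011010 → 2-byte char #4 = DA B6.
Offset 10: leading byte 0x3A = 00111010 → 1-byte char #5 = 3A.
Offset 11: leading byte 0xF1 = 11110001 → 4-byte char #6 = F1 84 B9 97.
Offset 15: leading byte 0x64 = 01100100 → 1-byte char #7 = 64.
Leading byte 0x64 = 01100100 matches 0xxxxxxx → 1-byte sequence.
Byte 1: 0x64 = 01100100, payload 1100100 (7 bits).
Concatenate: 1100100 = 0x64 (7 bits → U+0064).

U+0064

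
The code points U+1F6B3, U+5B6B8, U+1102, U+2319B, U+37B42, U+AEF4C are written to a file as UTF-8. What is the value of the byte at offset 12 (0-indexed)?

0xA3

U+1F6B3 → 4-byte form F0 9F 9A B3 at offsets 0–3.
U+5B6B8 → 4-byte form F1 9B 9A B8 at offsets 4–7.
U+1102 → 3-byte form E1 84 82 at offsets 8–10.
U+2319B → 4-byte form F0 A3 86 9B at offsets 11–14.
Offset 12 falls in char 4's range; it's byte 2 of F0 A3 86 9B = 0xA3.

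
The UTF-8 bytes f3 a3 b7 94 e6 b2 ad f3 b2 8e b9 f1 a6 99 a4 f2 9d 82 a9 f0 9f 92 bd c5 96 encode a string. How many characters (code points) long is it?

7

Byte at offset 0: 0xF3 = 11110011 → 4-byte char (#1). Advance 4.
Byte at offset 4: 0xE6 = 11100110 → 3-byte char (#2). Advance 3.
Byte at offset 7: 0xF3 = 11110011 → 4-byte char (#3). Advance 4.
Byte at offset 11: 0xF1 = 11110001 → 4-byte char (#4). Advance 4.
Byte at offset 15: 0xF2 = 11110010 → 4-byte char (#5). Advance 4.
Byte at offset 19: 0xF0 = 11110000 → 4-byte char (#6). Advance 4.
Byte at offset 23: 0xC5 = 11000101 → 2-byte char (#7). Advance 2.
Reached end at offset 25 after 7 code points.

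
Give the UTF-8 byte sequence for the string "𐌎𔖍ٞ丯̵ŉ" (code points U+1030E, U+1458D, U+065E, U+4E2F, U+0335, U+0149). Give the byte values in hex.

U+1030E: 4-byte form → F0 90 8C 8E.
U+1458D: 4-byte form → F0 94 96 8D.
U+065E: 2-byte form → D9 9E.
U+4E2F: 3-byte form → E4 B8 AF.
U+0335: 2-byte form → CC B5.
U+0149: 2-byte form → C5 89.
Concatenated (17 bytes): F0 90 8C 8E F0 94 96 8D D9 9E E4 B8 AF CC B5 C5 89.

F0 90 8C 8E F0 94 96 8D D9 9E E4 B8 AF CC B5 C5 89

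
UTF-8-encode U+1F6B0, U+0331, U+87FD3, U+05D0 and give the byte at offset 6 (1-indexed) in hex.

1-indexed offset 6 is 0-indexed offset 5.
U+1F6B0 → 4-byte form F0 9F 9A B0 at offsets 0–3.
U+0331 → 2-byte form CC B1 at offsets 4–5.
Offset 5 falls in char 2's range; it's byte 2 of CC B1 = 0xB1.

0xB1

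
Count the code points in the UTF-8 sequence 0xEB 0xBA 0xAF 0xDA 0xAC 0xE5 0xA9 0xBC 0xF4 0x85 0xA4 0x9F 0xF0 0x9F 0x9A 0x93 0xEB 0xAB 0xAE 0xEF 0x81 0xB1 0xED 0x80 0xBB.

8

Byte at offset 0: 0xEB = 11101011 → 3-byte char (#1). Advance 3.
Byte at offset 3: 0xDA = 11011010 → 2-byte char (#2). Advance 2.
Byte at offset 5: 0xE5 = 11100101 → 3-byte char (#3). Advance 3.
Byte at offset 8: 0xF4 = 11110100 → 4-byte char (#4). Advance 4.
Byte at offset 12: 0xF0 = 11110000 → 4-byte char (#5). Advance 4.
Byte at offset 16: 0xEB = 11101011 → 3-byte char (#6). Advance 3.
Byte at offset 19: 0xEF = 11101111 → 3-byte char (#7). Advance 3.
Byte at offset 22: 0xED = 11101101 → 3-byte char (#8). Advance 3.
Reached end at offset 25 after 8 code points.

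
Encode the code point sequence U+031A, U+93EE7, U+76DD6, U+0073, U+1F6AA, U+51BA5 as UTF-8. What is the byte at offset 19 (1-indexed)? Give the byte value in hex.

1-indexed offset 19 is 0-indexed offset 18.
U+031A → 2-byte form CC 9A at offsets 0–1.
U+93EE7 → 4-byte form F2 93 BB A7 at offsets 2–5.
U+76DD6 → 4-byte form F1 B6 B7 96 at offsets 6–9.
U+0073 → 1-byte form 73 at offsets 10–10.
U+1F6AA → 4-byte form F0 9F 9A AA at offsets 11–14.
U+51BA5 → 4-byte form F1 91 AE A5 at offsets 15–18.
Offset 18 falls in char 6's range; it's byte 4 of F1 91 AE A5 = 0xA5.

0xA5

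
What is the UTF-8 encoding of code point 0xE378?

EE 8D B8

U+E378 = 0xE378 = 58232 decimal. In range U+0800–U+FFFF → 3-byte form: 1110xxxx 10xxxxxx 10xxxxxx.
Binary (16 bits): 1110001101111000.
Split 4+6+6: 1110 | 001101 | 111000.
Byte 1: 11101110 = 0xEE.
Byte 2: 10001101 = 0x8D.
Byte 3: 10111000 = 0xB8.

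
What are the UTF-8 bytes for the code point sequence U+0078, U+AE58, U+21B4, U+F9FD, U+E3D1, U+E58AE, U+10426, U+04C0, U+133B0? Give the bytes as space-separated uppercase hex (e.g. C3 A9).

78 EA B9 98 E2 86 B4 EF A7 BD EE 8F 91 F3 A5 A2 AE F0 90 90 A6 D3 80 F0 93 8E B0

U+0078: 1-byte form → 78.
U+AE58: 3-byte form → EA B9 98.
U+21B4: 3-byte form → E2 86 B4.
U+F9FD: 3-byte form → EF A7 BD.
U+E3D1: 3-byte form → EE 8F 91.
U+E58AE: 4-byte form → F3 A5 A2 AE.
U+10426: 4-byte form → F0 90 90 A6.
U+04C0: 2-byte form → D3 80.
U+133B0: 4-byte form → F0 93 8E B0.
Concatenated (27 bytes): 78 EA B9 98 E2 86 B4 EF A7 BD EE 8F 91 F3 A5 A2 AE F0 90 90 A6 D3 80 F0 93 8E B0.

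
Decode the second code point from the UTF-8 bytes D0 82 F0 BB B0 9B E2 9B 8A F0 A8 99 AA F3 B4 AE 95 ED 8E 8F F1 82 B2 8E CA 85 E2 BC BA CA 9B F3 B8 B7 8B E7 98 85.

U+3BC1B

Offset 0: leading byte 0xD0 = 11010000 → 2-byte char #1 = D0 82.
Offset 2: leading byte 0xF0 = 11110000 → 4-byte char #2 = F0 BB B0 9B.
Leading byte 0xF0 = 11110000 matches 11110xxx → 4-byte sequence.
Byte 1: 0xF0 = 11110000, payload 000 (3 bits).
Byte 2: 0xBB = 10111011 (10xxxxxx ✓), payload 111011.
Byte 3: 0xB0 = 10110000 (10xxxxxx ✓), payload 110000.
Byte 4: 0x9B = 10011011 (10xxxxxx ✓), payload 011011.
Concatenate: 000111011110000011011 = 0x3BC1B (21 bits → U+3BC1B).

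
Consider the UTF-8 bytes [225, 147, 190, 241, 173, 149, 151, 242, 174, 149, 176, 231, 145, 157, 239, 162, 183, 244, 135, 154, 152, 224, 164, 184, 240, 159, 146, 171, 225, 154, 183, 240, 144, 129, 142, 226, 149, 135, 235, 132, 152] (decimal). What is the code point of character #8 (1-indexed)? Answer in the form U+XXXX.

Offset 0: leading byte 0xE1 = 11100001 → 3-byte char #1 = E1 93 BE.
Offset 3: leading byte 0xF1 = 11110001 → 4-byte char #2 = F1 AD 95 97.
Offset 7: leading byte 0xF2 = 11110010 → 4-byte char #3 = F2 AE 95 B0.
Offset 11: leading byte 0xE7 = 11100111 → 3-byte char #4 = E7 91 9D.
Offset 14: leading byte 0xEF = 11101111 → 3-byte char #5 = EF A2 B7.
Offset 17: leading byte 0xF4 = 11110100 → 4-byte char #6 = F4 87 9A 98.
Offset 21: leading byte 0xE0 = 11100000 → 3-byte char #7 = E0 A4 B8.
Offset 24: leading byte 0xF0 = 11110000 → 4-byte char #8 = F0 9F 92 AB.
Leading byte 0xF0 = 11110000 matches 11110xxx → 4-byte sequence.
Byte 1: 0xF0 = 11110000, payload 000 (3 bits).
Byte 2: 0x9F = 10011111 (10xxxxxx ✓), payload 011111.
Byte 3: 0x92 = 10010010 (10xxxxxx ✓), payload 010010.
Byte 4: 0xAB = 10101011 (10xxxxxx ✓), payload 101011.
Concatenate: 000011111010010101011 = 0x1F4AB (21 bits → U+1F4AB).

U+1F4AB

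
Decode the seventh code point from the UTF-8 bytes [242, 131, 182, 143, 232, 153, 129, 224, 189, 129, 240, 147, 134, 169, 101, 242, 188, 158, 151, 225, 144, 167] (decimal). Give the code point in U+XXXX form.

U+1427

Offset 0: leading byte 0xF2 = 11110010 → 4-byte char #1 = F2 83 B6 8F.
Offset 4: leading byte 0xE8 = 11101000 → 3-byte char #2 = E8 99 81.
Offset 7: leading byte 0xE0 = 11100000 → 3-byte char #3 = E0 BD 81.
Offset 10: leading byte 0xF0 = 11110000 → 4-byte char #4 = F0 93 86 A9.
Offset 14: leading byte 0x65 = 01100101 → 1-byte char #5 = 65.
Offset 15: leading byte 0xF2 = 11110010 → 4-byte char #6 = F2 BC 9E 97.
Offset 19: leading byte 0xE1 = 11100001 → 3-byte char #7 = E1 90 A7.
Leading byte 0xE1 = 11100001 matches 1110xxxx → 3-byte sequence.
Byte 1: 0xE1 = 11100001, payload 0001 (4 bits).
Byte 2: 0x90 = 10010000 (10xxxxxx ✓), payload 010000.
Byte 3: 0xA7 = 10100111 (10xxxxxx ✓), payload 100111.
Concatenate: 0001010000100111 = 0x1427 (16 bits → U+1427).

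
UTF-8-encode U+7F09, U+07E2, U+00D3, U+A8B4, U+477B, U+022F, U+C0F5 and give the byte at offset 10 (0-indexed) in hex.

U+7F09 → 3-byte form E7 BC 89 at offsets 0–2.
U+07E2 → 2-byte form DF A2 at offsets 3–4.
U+00D3 → 2-byte form C3 93 at offsets 5–6.
U+A8B4 → 3-byte form EA A2 B4 at offsets 7–9.
U+477B → 3-byte form E4 9D BB at offsets 10–12.
Offset 10 falls in char 5's range; it's byte 1 of E4 9D BB = 0xE4.

0xE4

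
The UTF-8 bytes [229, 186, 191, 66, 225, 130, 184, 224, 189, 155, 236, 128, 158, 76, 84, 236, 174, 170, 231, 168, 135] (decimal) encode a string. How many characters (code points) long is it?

Byte at offset 0: 0xE5 = 11100101 → 3-byte char (#1). Advance 3.
Byte at offset 3: 0x42 = 01000010 → 1-byte char (#2). Advance 1.
Byte at offset 4: 0xE1 = 11100001 → 3-byte char (#3). Advance 3.
Byte at offset 7: 0xE0 = 11100000 → 3-byte char (#4). Advance 3.
Byte at offset 10: 0xEC = 11101100 → 3-byte char (#5). Advance 3.
Byte at offset 13: 0x4C = 01001100 → 1-byte char (#6). Advance 1.
Byte at offset 14: 0x54 = 01010100 → 1-byte char (#7). Advance 1.
Byte at offset 15: 0xEC = 11101100 → 3-byte char (#8). Advance 3.
Byte at offset 18: 0xE7 = 11100111 → 3-byte char (#9). Advance 3.
Reached end at offset 21 after 9 code points.

9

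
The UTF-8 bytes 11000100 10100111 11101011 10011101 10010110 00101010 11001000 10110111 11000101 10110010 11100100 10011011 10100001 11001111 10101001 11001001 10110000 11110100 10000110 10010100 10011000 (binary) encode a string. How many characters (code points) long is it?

9

Byte at offset 0: 0xC4 = 11000100 → 2-byte char (#1). Advance 2.
Byte at offset 2: 0xEB = 11101011 → 3-byte char (#2). Advance 3.
Byte at offset 5: 0x2A = 00101010 → 1-byte char (#3). Advance 1.
Byte at offset 6: 0xC8 = 11001000 → 2-byte char (#4). Advance 2.
Byte at offset 8: 0xC5 = 11000101 → 2-byte char (#5). Advance 2.
Byte at offset 10: 0xE4 = 11100100 → 3-byte char (#6). Advance 3.
Byte at offset 13: 0xCF = 11001111 → 2-byte char (#7). Advance 2.
Byte at offset 15: 0xC9 = 11001001 → 2-byte char (#8). Advance 2.
Byte at offset 17: 0xF4 = 11110100 → 4-byte char (#9). Advance 4.
Reached end at offset 21 after 9 code points.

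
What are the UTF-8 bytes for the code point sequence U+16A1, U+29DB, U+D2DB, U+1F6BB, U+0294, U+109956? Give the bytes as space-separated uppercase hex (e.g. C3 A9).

E1 9A A1 E2 A7 9B ED 8B 9B F0 9F 9A BB CA 94 F4 89 A5 96

U+16A1: 3-byte form → E1 9A A1.
U+29DB: 3-byte form → E2 A7 9B.
U+D2DB: 3-byte form → ED 8B 9B.
U+1F6BB: 4-byte form → F0 9F 9A BB.
U+0294: 2-byte form → CA 94.
U+109956: 4-byte form → F4 89 A5 96.
Concatenated (19 bytes): E1 9A A1 E2 A7 9B ED 8B 9B F0 9F 9A BB CA 94 F4 89 A5 96.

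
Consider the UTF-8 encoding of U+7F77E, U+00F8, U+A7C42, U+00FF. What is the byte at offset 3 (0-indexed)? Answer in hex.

0xBE

U+7F77E → 4-byte form F1 BF 9D BE at offsets 0–3.
Offset 3 falls in char 1's range; it's byte 4 of F1 BF 9D BE = 0xBE.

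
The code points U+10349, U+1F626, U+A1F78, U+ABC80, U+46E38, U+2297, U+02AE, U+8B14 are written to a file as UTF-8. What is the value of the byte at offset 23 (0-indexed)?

U+10349 → 4-byte form F0 90 8D 89 at offsets 0–3.
U+1F626 → 4-byte form F0 9F 98 A6 at offsets 4–7.
U+A1F78 → 4-byte form F2 A1 BD B8 at offsets 8–11.
U+ABC80 → 4-byte form F2 AB B2 80 at offsets 12–15.
U+46E38 → 4-byte form F1 86 B8 B8 at offsets 16–19.
U+2297 → 3-byte form E2 8A 97 at offsets 20–22.
U+02AE → 2-byte form CA AE at offsets 23–24.
Offset 23 falls in char 7's range; it's byte 1 of CA AE = 0xCA.

0xCA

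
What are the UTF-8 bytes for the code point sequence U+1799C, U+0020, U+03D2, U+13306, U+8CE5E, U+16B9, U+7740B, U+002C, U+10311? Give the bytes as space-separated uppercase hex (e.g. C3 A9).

U+1799C: 4-byte form → F0 97 A6 9C.
U+0020: 1-byte form → 20.
U+03D2: 2-byte form → CF 92.
U+13306: 4-byte form → F0 93 8C 86.
U+8CE5E: 4-byte form → F2 8C B9 9E.
U+16B9: 3-byte form → E1 9A B9.
U+7740B: 4-byte form → F1 B7 90 8B.
U+002C: 1-byte form → 2C.
U+10311: 4-byte form → F0 90 8C 91.
Concatenated (27 bytes): F0 97 A6 9C 20 CF 92 F0 93 8C 86 F2 8C B9 9E E1 9A B9 F1 B7 90 8B 2C F0 90 8C 91.

F0 97 A6 9C 20 CF 92 F0 93 8C 86 F2 8C B9 9E E1 9A B9 F1 B7 90 8B 2C F0 90 8C 91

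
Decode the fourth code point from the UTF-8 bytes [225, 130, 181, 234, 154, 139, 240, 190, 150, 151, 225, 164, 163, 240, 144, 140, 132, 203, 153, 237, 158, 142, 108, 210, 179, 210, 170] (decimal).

U+1923

Offset 0: leading byte 0xE1 = 11100001 → 3-byte char #1 = E1 82 B5.
Offset 3: leading byte 0xEA = 11101010 → 3-byte char #2 = EA 9A 8B.
Offset 6: leading byte 0xF0 = 11110000 → 4-byte char #3 = F0 BE 96 97.
Offset 10: leading byte 0xE1 = 11100001 → 3-byte char #4 = E1 A4 A3.
Leading byte 0xE1 = 11100001 matches 1110xxxx → 3-byte sequence.
Byte 1: 0xE1 = 11100001, payload 0001 (4 bits).
Byte 2: 0xA4 = 10100100 (10xxxxxx ✓), payload 100100.
Byte 3: 0xA3 = 10100011 (10xxxxxx ✓), payload 100011.
Concatenate: 0001100100100011 = 0x1923 (16 bits → U+1923).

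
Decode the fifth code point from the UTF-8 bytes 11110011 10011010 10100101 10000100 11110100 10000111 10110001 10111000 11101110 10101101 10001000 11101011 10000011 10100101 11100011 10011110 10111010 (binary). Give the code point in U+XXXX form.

U+37BA

Offset 0: leading byte 0xF3 = 11110011 → 4-byte char #1 = F3 9A A5 84.
Offset 4: leading byte 0xF4 = 11110100 → 4-byte char #2 = F4 87 B1 B8.
Offset 8: leading byte 0xEE = 11101110 → 3-byte char #3 = EE AD 88.
Offset 11: leading byte 0xEB = 11101011 → 3-byte char #4 = EB 83 A5.
Offset 14: leading byte 0xE3 = 11100011 → 3-byte char #5 = E3 9E BA.
Leading byte 0xE3 = 11100011 matches 1110xxxx → 3-byte sequence.
Byte 1: 0xE3 = 11100011, payload 0011 (4 bits).
Byte 2: 0x9E = 10011110 (10xxxxxx ✓), payload 011110.
Byte 3: 0xBA = 10111010 (10xxxxxx ✓), payload 111010.
Concatenate: 0011011110111010 = 0x37BA (16 bits → U+37BA).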